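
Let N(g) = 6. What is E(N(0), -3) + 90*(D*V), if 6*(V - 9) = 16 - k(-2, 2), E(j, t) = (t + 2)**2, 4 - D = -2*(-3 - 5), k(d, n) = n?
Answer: -12239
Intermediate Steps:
D = -12 (D = 4 - (-2)*(-3 - 5) = 4 - (-2)*(-8) = 4 - 1*16 = 4 - 16 = -12)
E(j, t) = (2 + t)**2
V = 34/3 (V = 9 + (16 - 1*2)/6 = 9 + (16 - 2)/6 = 9 + (1/6)*14 = 9 + 7/3 = 34/3 ≈ 11.333)
E(N(0), -3) + 90*(D*V) = (2 - 3)**2 + 90*(-12*34/3) = (-1)**2 + 90*(-136) = 1 - 12240 = -12239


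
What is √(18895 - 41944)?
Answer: 3*I*√2561 ≈ 151.82*I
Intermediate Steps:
√(18895 - 41944) = √(-23049) = 3*I*√2561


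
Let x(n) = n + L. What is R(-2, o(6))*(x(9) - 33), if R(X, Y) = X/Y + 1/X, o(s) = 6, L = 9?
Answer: 25/2 ≈ 12.500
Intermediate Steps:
R(X, Y) = 1/X + X/Y (R(X, Y) = X/Y + 1/X = 1/X + X/Y)
x(n) = 9 + n (x(n) = n + 9 = 9 + n)
R(-2, o(6))*(x(9) - 33) = (1/(-2) - 2/6)*((9 + 9) - 33) = (-½ - 2*⅙)*(18 - 33) = (-½ - ⅓)*(-15) = -⅚*(-15) = 25/2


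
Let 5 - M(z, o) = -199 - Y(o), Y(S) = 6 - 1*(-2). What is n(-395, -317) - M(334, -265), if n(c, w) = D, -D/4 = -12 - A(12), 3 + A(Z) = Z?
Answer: -128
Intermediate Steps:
Y(S) = 8 (Y(S) = 6 + 2 = 8)
A(Z) = -3 + Z
D = 84 (D = -4*(-12 - (-3 + 12)) = -4*(-12 - 1*9) = -4*(-12 - 9) = -4*(-21) = 84)
M(z, o) = 212 (M(z, o) = 5 - (-199 - 1*8) = 5 - (-199 - 8) = 5 - 1*(-207) = 5 + 207 = 212)
n(c, w) = 84
n(-395, -317) - M(334, -265) = 84 - 1*212 = 84 - 212 = -128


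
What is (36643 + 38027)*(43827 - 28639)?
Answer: 1134087960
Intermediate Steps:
(36643 + 38027)*(43827 - 28639) = 74670*15188 = 1134087960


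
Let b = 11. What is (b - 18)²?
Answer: 49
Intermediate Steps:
(b - 18)² = (11 - 18)² = (-7)² = 49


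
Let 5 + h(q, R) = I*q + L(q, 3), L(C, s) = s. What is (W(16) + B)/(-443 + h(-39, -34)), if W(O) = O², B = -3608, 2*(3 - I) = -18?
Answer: 3352/913 ≈ 3.6714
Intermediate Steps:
I = 12 (I = 3 - ½*(-18) = 3 + 9 = 12)
h(q, R) = -2 + 12*q (h(q, R) = -5 + (12*q + 3) = -5 + (3 + 12*q) = -2 + 12*q)
(W(16) + B)/(-443 + h(-39, -34)) = (16² - 3608)/(-443 + (-2 + 12*(-39))) = (256 - 3608)/(-443 + (-2 - 468)) = -3352/(-443 - 470) = -3352/(-913) = -3352*(-1/913) = 3352/913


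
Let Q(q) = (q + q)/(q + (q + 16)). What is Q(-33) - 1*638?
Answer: -15917/25 ≈ -636.68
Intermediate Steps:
Q(q) = 2*q/(16 + 2*q) (Q(q) = (2*q)/(q + (16 + q)) = (2*q)/(16 + 2*q) = 2*q/(16 + 2*q))
Q(-33) - 1*638 = -33/(8 - 33) - 1*638 = -33/(-25) - 638 = -33*(-1/25) - 638 = 33/25 - 638 = -15917/25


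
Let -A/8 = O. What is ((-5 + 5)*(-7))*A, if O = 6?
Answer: 0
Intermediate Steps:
A = -48 (A = -8*6 = -48)
((-5 + 5)*(-7))*A = ((-5 + 5)*(-7))*(-48) = (0*(-7))*(-48) = 0*(-48) = 0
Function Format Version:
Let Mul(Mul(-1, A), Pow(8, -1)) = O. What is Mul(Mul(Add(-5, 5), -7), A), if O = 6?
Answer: 0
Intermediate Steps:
A = -48 (A = Mul(-8, 6) = -48)
Mul(Mul(Add(-5, 5), -7), A) = Mul(Mul(Add(-5, 5), -7), -48) = Mul(Mul(0, -7), -48) = Mul(0, -48) = 0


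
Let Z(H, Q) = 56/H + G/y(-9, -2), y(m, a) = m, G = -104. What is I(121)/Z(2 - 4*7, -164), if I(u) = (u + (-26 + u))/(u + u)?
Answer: 3159/33275 ≈ 0.094936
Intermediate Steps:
Z(H, Q) = 104/9 + 56/H (Z(H, Q) = 56/H - 104/(-9) = 56/H - 104*(-1/9) = 56/H + 104/9 = 104/9 + 56/H)
I(u) = (-26 + 2*u)/(2*u) (I(u) = (-26 + 2*u)/((2*u)) = (-26 + 2*u)*(1/(2*u)) = (-26 + 2*u)/(2*u))
I(121)/Z(2 - 4*7, -164) = ((-13 + 121)/121)/(104/9 + 56/(2 - 4*7)) = ((1/121)*108)/(104/9 + 56/(2 - 28)) = 108/(121*(104/9 + 56/(-26))) = 108/(121*(104/9 + 56*(-1/26))) = 108/(121*(104/9 - 28/13)) = 108/(121*(1100/117)) = (108/121)*(117/1100) = 3159/33275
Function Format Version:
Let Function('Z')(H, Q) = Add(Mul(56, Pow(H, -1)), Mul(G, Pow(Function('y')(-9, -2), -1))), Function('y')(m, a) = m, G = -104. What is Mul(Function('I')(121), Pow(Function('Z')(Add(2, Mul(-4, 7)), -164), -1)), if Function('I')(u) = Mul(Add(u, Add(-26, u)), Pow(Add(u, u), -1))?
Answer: Rational(3159, 33275) ≈ 0.094936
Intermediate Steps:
Function('Z')(H, Q) = Add(Rational(104, 9), Mul(56, Pow(H, -1))) (Function('Z')(H, Q) = Add(Mul(56, Pow(H, -1)), Mul(-104, Pow(-9, -1))) = Add(Mul(56, Pow(H, -1)), Mul(-104, Rational(-1, 9))) = Add(Mul(56, Pow(H, -1)), Rational(104, 9)) = Add(Rational(104, 9), Mul(56, Pow(H, -1))))
Function('I')(u) = Mul(Rational(1, 2), Pow(u, -1), Add(-26, Mul(2, u))) (Function('I')(u) = Mul(Add(-26, Mul(2, u)), Pow(Mul(2, u), -1)) = Mul(Add(-26, Mul(2, u)), Mul(Rational(1, 2), Pow(u, -1))) = Mul(Rational(1, 2), Pow(u, -1), Add(-26, Mul(2, u))))
Mul(Function('I')(121), Pow(Function('Z')(Add(2, Mul(-4, 7)), -164), -1)) = Mul(Mul(Pow(121, -1), Add(-13, 121)), Pow(Add(Rational(104, 9), Mul(56, Pow(Add(2, Mul(-4, 7)), -1))), -1)) = Mul(Mul(Rational(1, 121), 108), Pow(Add(Rational(104, 9), Mul(56, Pow(Add(2, -28), -1))), -1)) = Mul(Rational(108, 121), Pow(Add(Rational(104, 9), Mul(56, Pow(-26, -1))), -1)) = Mul(Rational(108, 121), Pow(Add(Rational(104, 9), Mul(56, Rational(-1, 26))), -1)) = Mul(Rational(108, 121), Pow(Add(Rational(104, 9), Rational(-28, 13)), -1)) = Mul(Rational(108, 121), Pow(Rational(1100, 117), -1)) = Mul(Rational(108, 121), Rational(117, 1100)) = Rational(3159, 33275)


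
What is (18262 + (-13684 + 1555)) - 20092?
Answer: -13959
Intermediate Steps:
(18262 + (-13684 + 1555)) - 20092 = (18262 - 12129) - 20092 = 6133 - 20092 = -13959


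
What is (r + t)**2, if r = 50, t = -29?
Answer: 441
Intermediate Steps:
(r + t)**2 = (50 - 29)**2 = 21**2 = 441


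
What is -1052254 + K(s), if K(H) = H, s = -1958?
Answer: -1054212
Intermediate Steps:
-1052254 + K(s) = -1052254 - 1958 = -1054212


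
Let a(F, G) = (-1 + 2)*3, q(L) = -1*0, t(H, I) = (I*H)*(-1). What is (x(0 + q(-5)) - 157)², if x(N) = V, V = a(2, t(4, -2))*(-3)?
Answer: 27556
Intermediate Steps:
t(H, I) = -H*I (t(H, I) = (H*I)*(-1) = -H*I)
q(L) = 0
a(F, G) = 3 (a(F, G) = 1*3 = 3)
V = -9 (V = 3*(-3) = -9)
x(N) = -9
(x(0 + q(-5)) - 157)² = (-9 - 157)² = (-166)² = 27556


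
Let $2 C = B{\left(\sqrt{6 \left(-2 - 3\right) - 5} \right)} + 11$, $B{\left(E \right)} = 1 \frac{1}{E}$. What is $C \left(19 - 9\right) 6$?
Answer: $330 - \frac{6 i \sqrt{35}}{7} \approx 330.0 - 5.0709 i$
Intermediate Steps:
$B{\left(E \right)} = \frac{1}{E}$
$C = \frac{11}{2} - \frac{i \sqrt{35}}{70}$ ($C = \frac{\frac{1}{\sqrt{6 \left(-2 - 3\right) - 5}} + 11}{2} = \frac{\frac{1}{\sqrt{6 \left(-5\right) - 5}} + 11}{2} = \frac{\frac{1}{\sqrt{-30 - 5}} + 11}{2} = \frac{\frac{1}{\sqrt{-35}} + 11}{2} = \frac{\frac{1}{i \sqrt{35}} + 11}{2} = \frac{- \frac{i \sqrt{35}}{35} + 11}{2} = \frac{11 - \frac{i \sqrt{35}}{35}}{2} = \frac{11}{2} - \frac{i \sqrt{35}}{70} \approx 5.5 - 0.084515 i$)
$C \left(19 - 9\right) 6 = \left(\frac{11}{2} - \frac{i \sqrt{35}}{70}\right) \left(19 - 9\right) 6 = \left(\frac{11}{2} - \frac{i \sqrt{35}}{70}\right) 10 \cdot 6 = \left(55 - \frac{i \sqrt{35}}{7}\right) 6 = 330 - \frac{6 i \sqrt{35}}{7}$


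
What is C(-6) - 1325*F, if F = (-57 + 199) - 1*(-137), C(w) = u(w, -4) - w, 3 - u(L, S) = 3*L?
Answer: -369648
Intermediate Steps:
u(L, S) = 3 - 3*L
C(w) = 3 - 4*w (C(w) = (3 - 3*w) - w = 3 - 4*w)
F = 279 (F = 142 + 137 = 279)
C(-6) - 1325*F = (3 - 4*(-6)) - 1325*279 = (3 + 24) - 369675 = 27 - 369675 = -369648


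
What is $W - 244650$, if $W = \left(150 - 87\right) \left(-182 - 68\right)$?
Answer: $-260400$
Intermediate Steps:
$W = -15750$ ($W = \left(150 - 87\right) \left(-250\right) = 63 \left(-250\right) = -15750$)
$W - 244650 = -15750 - 244650 = -260400$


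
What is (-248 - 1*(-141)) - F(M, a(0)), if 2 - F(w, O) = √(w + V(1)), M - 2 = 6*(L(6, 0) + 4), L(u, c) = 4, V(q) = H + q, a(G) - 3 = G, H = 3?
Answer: -109 + 3*√6 ≈ -101.65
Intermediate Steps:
a(G) = 3 + G
V(q) = 3 + q
M = 50 (M = 2 + 6*(4 + 4) = 2 + 6*8 = 2 + 48 = 50)
F(w, O) = 2 - √(4 + w) (F(w, O) = 2 - √(w + (3 + 1)) = 2 - √(w + 4) = 2 - √(4 + w))
(-248 - 1*(-141)) - F(M, a(0)) = (-248 - 1*(-141)) - (2 - √(4 + 50)) = (-248 + 141) - (2 - √54) = -107 - (2 - 3*√6) = -107 + (-2 + 3*√6) = -109 + 3*√6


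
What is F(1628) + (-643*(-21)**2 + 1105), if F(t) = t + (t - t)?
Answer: -280830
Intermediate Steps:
F(t) = t (F(t) = t + 0 = t)
F(1628) + (-643*(-21)**2 + 1105) = 1628 + (-643*(-21)**2 + 1105) = 1628 + (-643*441 + 1105) = 1628 + (-283563 + 1105) = 1628 - 282458 = -280830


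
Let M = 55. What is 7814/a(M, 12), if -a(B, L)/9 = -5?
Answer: 7814/45 ≈ 173.64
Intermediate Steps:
a(B, L) = 45 (a(B, L) = -9*(-5) = 45)
7814/a(M, 12) = 7814/45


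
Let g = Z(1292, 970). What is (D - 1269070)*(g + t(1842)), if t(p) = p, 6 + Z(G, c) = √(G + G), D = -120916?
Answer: -2552014296 - 2779972*√646 ≈ -2.6227e+9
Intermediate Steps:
Z(G, c) = -6 + √2*√G (Z(G, c) = -6 + √(G + G) = -6 + √(2*G) = -6 + √2*√G)
g = -6 + 2*√646 (g = -6 + √2*√1292 = -6 + √2*(2*√323) = -6 + 2*√646 ≈ 44.833)
(D - 1269070)*(g + t(1842)) = (-120916 - 1269070)*((-6 + 2*√646) + 1842) = -1389986*(1836 + 2*√646) = -2552014296 - 2779972*√646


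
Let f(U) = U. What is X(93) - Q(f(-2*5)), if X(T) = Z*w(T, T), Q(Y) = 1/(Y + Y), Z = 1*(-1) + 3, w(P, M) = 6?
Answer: 241/20 ≈ 12.050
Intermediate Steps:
Z = 2 (Z = -1 + 3 = 2)
Q(Y) = 1/(2*Y)
X(T) = 12 (X(T) = 2*6 = 12)
X(93) - Q(f(-2*5)) = 12 - 1/(2*((-2*5))) = 12 - 1/(2*(-10)) = 12 - (-1)/(2*10) = 12 - 1*(-1/20) = 12 + 1/20 = 241/20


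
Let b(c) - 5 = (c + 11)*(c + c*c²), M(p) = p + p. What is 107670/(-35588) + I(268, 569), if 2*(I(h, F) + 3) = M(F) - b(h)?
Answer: -23890659370108/8897 ≈ -2.6852e+9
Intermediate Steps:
M(p) = 2*p
b(c) = 5 + (11 + c)*(c + c³) (b(c) = 5 + (c + 11)*(c + c*c²) = 5 + (11 + c)*(c + c³))
I(h, F) = -11/2 + F - 11*h/2 - 11*h³/2 - h²/2 - h⁴/2 (I(h, F) = -3 + (2*F - (5 + h² + h⁴ + 11*h + 11*h³))/2 = -3 + (2*F + (-5 - h² - h⁴ - 11*h - 11*h³))/2 = -3 + (-5 - h² - h⁴ - 11*h - 11*h³ + 2*F)/2 = -3 + (-5/2 + F - 11*h/2 - 11*h³/2 - h²/2 - h⁴/2) = -11/2 + F - 11*h/2 - 11*h³/2 - h²/2 - h⁴/2)
107670/(-35588) + I(268, 569) = 107670/(-35588) + (-11/2 + 569 - 11/2*268 - 11/2*268³ - ½*268² - ½*268⁴) = 107670*(-1/35588) + (-11/2 + 569 - 1474 - 11/2*19248832 - ½*71824 - ½*5158686976) = -53835/17794 + (-11/2 + 569 - 1474 - 105868576 - 35912 - 2579343488) = -53835/17794 - 5370497773/2 = -23890659370108/8897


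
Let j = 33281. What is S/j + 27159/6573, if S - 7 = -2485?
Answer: 295863595/72918671 ≈ 4.0574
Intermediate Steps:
S = -2478 (S = 7 - 2485 = -2478)
S/j + 27159/6573 = -2478/33281 + 27159/6573 = -2478*1/33281 + 27159*(1/6573) = -2478/33281 + 9053/2191 = 295863595/72918671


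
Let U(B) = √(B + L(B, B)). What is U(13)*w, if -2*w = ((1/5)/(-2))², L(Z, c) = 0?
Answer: -√13/200 ≈ -0.018028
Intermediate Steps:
w = -1/200 (w = -((1/5)/(-2))²/2 = -((1*(⅕))*(-½))²/2 = -((⅕)*(-½))²/2 = -(-⅒)²/2 = -½*1/100 = -1/200 ≈ -0.0050000)
U(B) = √B (U(B) = √(B + 0) = √B)
U(13)*w = √13*(-1/200) = -√13/200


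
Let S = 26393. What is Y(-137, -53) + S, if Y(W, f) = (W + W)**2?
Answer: 101469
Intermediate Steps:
Y(W, f) = 4*W**2 (Y(W, f) = (2*W)**2 = 4*W**2)
Y(-137, -53) + S = 4*(-137)**2 + 26393 = 4*18769 + 26393 = 75076 + 26393 = 101469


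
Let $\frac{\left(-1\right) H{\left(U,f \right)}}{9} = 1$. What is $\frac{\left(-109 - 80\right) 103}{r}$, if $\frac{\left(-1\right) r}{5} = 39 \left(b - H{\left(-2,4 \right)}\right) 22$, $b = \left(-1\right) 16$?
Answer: $- \frac{927}{1430} \approx -0.64825$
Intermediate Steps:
$H{\left(U,f \right)} = -9$ ($H{\left(U,f \right)} = \left(-9\right) 1 = -9$)
$b = -16$
$r = 30030$ ($r = - 5 \cdot 39 \left(-16 - -9\right) 22 = - 5 \cdot 39 \left(-16 + 9\right) 22 = - 5 \cdot 39 \left(-7\right) 22 = - 5 \left(\left(-273\right) 22\right) = \left(-5\right) \left(-6006\right) = 30030$)
$\frac{\left(-109 - 80\right) 103}{r} = \frac{\left(-109 - 80\right) 103}{30030} = \left(-189\right) 103 \cdot \frac{1}{30030} = \left(-19467\right) \frac{1}{30030} = - \frac{927}{1430}$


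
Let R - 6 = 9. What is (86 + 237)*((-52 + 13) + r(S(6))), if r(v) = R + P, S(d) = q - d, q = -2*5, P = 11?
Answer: -4199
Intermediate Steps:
R = 15 (R = 6 + 9 = 15)
q = -10
S(d) = -10 - d
r(v) = 26 (r(v) = 15 + 11 = 26)
(86 + 237)*((-52 + 13) + r(S(6))) = (86 + 237)*((-52 + 13) + 26) = 323*(-39 + 26) = 323*(-13) = -4199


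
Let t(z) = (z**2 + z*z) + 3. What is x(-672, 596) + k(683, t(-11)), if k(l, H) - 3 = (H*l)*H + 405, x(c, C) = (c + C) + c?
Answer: 40996735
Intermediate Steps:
x(c, C) = C + 2*c (x(c, C) = (C + c) + c = C + 2*c)
t(z) = 3 + 2*z**2 (t(z) = (z**2 + z**2) + 3 = 2*z**2 + 3 = 3 + 2*z**2)
k(l, H) = 408 + l*H**2 (k(l, H) = 3 + ((H*l)*H + 405) = 3 + (l*H**2 + 405) = 3 + (405 + l*H**2) = 408 + l*H**2)
x(-672, 596) + k(683, t(-11)) = (596 + 2*(-672)) + (408 + 683*(3 + 2*(-11)**2)**2) = (596 - 1344) + (408 + 683*(3 + 2*121)**2) = -748 + (408 + 683*(3 + 242)**2) = -748 + (408 + 683*245**2) = -748 + (408 + 683*60025) = -748 + (408 + 40997075) = -748 + 40997483 = 40996735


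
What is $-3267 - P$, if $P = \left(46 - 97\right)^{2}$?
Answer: $-5868$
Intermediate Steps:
$P = 2601$ ($P = \left(-51\right)^{2} = 2601$)
$-3267 - P = -3267 - 2601 = -5868$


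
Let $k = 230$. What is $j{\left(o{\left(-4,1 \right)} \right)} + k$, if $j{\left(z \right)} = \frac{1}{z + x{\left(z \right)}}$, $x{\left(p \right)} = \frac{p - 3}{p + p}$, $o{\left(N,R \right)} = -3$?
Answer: $\frac{459}{2} \approx 229.5$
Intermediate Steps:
$x{\left(p \right)} = \frac{-3 + p}{2 p}$
$j{\left(z \right)} = \frac{1}{z + \frac{-3 + z}{2 z}}$
$j{\left(o{\left(-4,1 \right)} \right)} + k = 2 \left(-3\right) \frac{1}{-3 - 3 + 2 \left(-3\right)^{2}} + 230 = 2 \left(-3\right) \frac{1}{-3 - 3 + 2 \cdot 9} + 230 = 2 \left(-3\right) \frac{1}{-3 - 3 + 18} + 230 = 2 \left(-3\right) \frac{1}{12} + 230 = - \frac{1}{2} + 230 = \frac{459}{2}$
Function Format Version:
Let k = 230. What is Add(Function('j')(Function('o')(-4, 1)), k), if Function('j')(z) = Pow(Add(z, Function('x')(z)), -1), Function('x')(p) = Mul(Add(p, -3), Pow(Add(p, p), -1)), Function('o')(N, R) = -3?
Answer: Rational(459, 2) ≈ 229.50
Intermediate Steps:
Function('x')(p) = Mul(Rational(1, 2), Pow(p, -1), Add(-3, p)) (Function('x')(p) = Mul(Add(-3, p), Pow(Mul(2, p), -1)) = Mul(Add(-3, p), Mul(Rational(1, 2), Pow(p, -1))) = Mul(Rational(1, 2), Pow(p, -1), Add(-3, p)))
Function('j')(z) = Pow(Add(z, Mul(Rational(1, 2), Pow(z, -1), Add(-3, z))), -1)
Add(Function('j')(Function('o')(-4, 1)), k) = Add(Mul(2, -3, Pow(Add(-3, -3, Mul(2, Pow(-3, 2))), -1)), 230) = Add(Mul(2, -3, Pow(Add(-3, -3, Mul(2, 9)), -1)), 230) = Add(Mul(2, -3, Pow(Add(-3, -3, 18), -1)), 230) = Add(Mul(2, -3, Pow(12, -1)), 230) = Add(Mul(2, -3, Rational(1, 12)), 230) = Add(Rational(-1, 2), 230) = Rational(459, 2)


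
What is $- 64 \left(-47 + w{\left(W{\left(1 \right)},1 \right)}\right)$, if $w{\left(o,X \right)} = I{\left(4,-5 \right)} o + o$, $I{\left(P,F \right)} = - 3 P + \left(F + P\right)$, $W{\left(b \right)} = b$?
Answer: $3776$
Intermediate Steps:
$I{\left(P,F \right)} = F - 2 P$
$w{\left(o,X \right)} = - 12 o$ ($w{\left(o,X \right)} = \left(-5 - 8\right) o + o = - 13 o + o = - 12 o$)
$- 64 \left(-47 + w{\left(W{\left(1 \right)},1 \right)}\right) = - 64 \left(-47 - 12\right) = \left(-64\right) \left(-59\right) = 3776$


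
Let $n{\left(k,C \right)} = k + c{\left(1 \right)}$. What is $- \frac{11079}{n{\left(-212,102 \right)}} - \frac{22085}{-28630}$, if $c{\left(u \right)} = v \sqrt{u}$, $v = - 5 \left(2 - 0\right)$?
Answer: $\frac{766892}{15133} \approx 50.677$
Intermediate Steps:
$v = -10$ ($v = - 5 \left(2 + 0\right) = \left(-5\right) 2 = -10$)
$c{\left(u \right)} = - 10 \sqrt{u}$
$n{\left(k,C \right)} = -10 + k$ ($n{\left(k,C \right)} = k - 10 \sqrt{1} = k - 10 = -10 + k$)
$- \frac{11079}{n{\left(-212,102 \right)}} - \frac{22085}{-28630} = - \frac{11079}{-10 - 212} - \frac{22085}{-28630} = - \frac{11079}{-222} - - \frac{631}{818} = \left(-11079\right) \left(- \frac{1}{222}\right) + \frac{631}{818} = \frac{3693}{74} + \frac{631}{818} = \frac{766892}{15133}$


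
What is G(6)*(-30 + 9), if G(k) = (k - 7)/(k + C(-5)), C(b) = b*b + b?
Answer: 21/26 ≈ 0.80769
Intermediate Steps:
C(b) = b + b² (C(b) = b² + b = b + b²)
G(k) = (-7 + k)/(20 + k) (G(k) = (k - 7)/(k - 5*(1 - 5)) = (-7 + k)/(k - 5*(-4)) = (-7 + k)/(k + 20) = (-7 + k)/(20 + k))
G(6)*(-30 + 9) = ((-7 + 6)/(20 + 6))*(-30 + 9) = (-1/26)*(-21) = ((1/26)*(-1))*(-21) = -1/26*(-21) = 21/26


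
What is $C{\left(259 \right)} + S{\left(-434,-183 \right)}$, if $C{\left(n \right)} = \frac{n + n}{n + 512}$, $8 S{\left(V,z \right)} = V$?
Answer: $- \frac{165235}{3084} \approx -53.578$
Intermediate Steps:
$S{\left(V,z \right)} = \frac{V}{8}$
$C{\left(n \right)} = \frac{2 n}{512 + n}$
$C{\left(259 \right)} + S{\left(-434,-183 \right)} = 2 \cdot 259 \frac{1}{512 + 259} + \frac{1}{8} \left(-434\right) = 2 \cdot 259 \cdot \frac{1}{771} - \frac{217}{4} = \frac{518}{771} - \frac{217}{4} = - \frac{165235}{3084}$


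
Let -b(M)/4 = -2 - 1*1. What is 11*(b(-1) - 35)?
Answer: -253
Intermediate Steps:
b(M) = 12 (b(M) = -4*(-2 - 1*1) = -4*(-2 - 1) = -4*(-3) = 12)
11*(b(-1) - 35) = 11*(12 - 35) = 11*(-23) = -253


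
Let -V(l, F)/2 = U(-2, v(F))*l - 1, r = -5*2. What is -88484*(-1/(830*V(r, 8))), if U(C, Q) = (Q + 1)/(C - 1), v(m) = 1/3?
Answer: -199089/12865 ≈ -15.475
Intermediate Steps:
r = -10
v(m) = 1/3
U(C, Q) = (1 + Q)/(-1 + C)
V(l, F) = 2 + 8*l/9 (V(l, F) = -2*(((1 + 1/3)/(-1 - 2))*l - 1) = -2*(((4/3)/(-3))*l - 1) = -2*((-1/3*4/3)*l - 1) = -2*(-4*l/9 - 1) = -2*(-1 - 4*l/9) = 2 + 8*l/9)
-88484*(-1/(830*V(r, 8))) = -88484*(-1/(830*(2 + (8/9)*(-10)))) = -88484*(-1/(830*(2 - 80/9))) = -88484/((-62/9*(-830))) = -88484/51460/9 = -88484*9/51460 = -199089/12865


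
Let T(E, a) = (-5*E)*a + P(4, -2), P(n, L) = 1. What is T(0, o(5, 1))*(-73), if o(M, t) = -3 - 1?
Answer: -73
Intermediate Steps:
o(M, t) = -4
T(E, a) = 1 - 5*E*a (T(E, a) = (-5*E)*a + 1 = -5*E*a + 1 = 1 - 5*E*a)
T(0, o(5, 1))*(-73) = (1 - 5*0*(-4))*(-73) = (1 + 0)*(-73) = 1*(-73) = -73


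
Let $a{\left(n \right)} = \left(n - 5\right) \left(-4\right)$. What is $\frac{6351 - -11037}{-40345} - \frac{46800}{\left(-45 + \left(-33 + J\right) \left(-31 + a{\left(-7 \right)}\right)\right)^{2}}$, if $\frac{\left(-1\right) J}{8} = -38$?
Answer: $- \frac{90941122368}{209913461545} \approx -0.43323$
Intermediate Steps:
$J = 304$ ($J = \left(-8\right) \left(-38\right) = 304$)
$a{\left(n \right)} = 20 - 4 n$ ($a{\left(n \right)} = \left(-5 + n\right) \left(-4\right) = 20 - 4 n$)
$\frac{6351 - -11037}{-40345} - \frac{46800}{\left(-45 + \left(-33 + J\right) \left(-31 + a{\left(-7 \right)}\right)\right)^{2}} = \frac{6351 - -11037}{-40345} - \frac{46800}{\left(-45 + \left(-33 + 304\right) \left(-31 + \left(20 - -28\right)\right)\right)^{2}} = \left(6351 + 11037\right) \left(- \frac{1}{40345}\right) - \frac{46800}{\left(-45 + 271 \left(-31 + \left(20 + 28\right)\right)\right)^{2}} = 17388 \left(- \frac{1}{40345}\right) - \frac{46800}{\left(-45 + 271 \left(-31 + 48\right)\right)^{2}} = - \frac{17388}{40345} - \frac{46800}{\left(-45 + 271 \cdot 17\right)^{2}} = - \frac{17388}{40345} - \frac{46800}{\left(-45 + 4607\right)^{2}} = - \frac{17388}{40345} - \frac{46800}{4562^{2}} = - \frac{17388}{40345} - \frac{46800}{20811844} = - \frac{17388}{40345} - \frac{11700}{5202961} = - \frac{90941122368}{209913461545}$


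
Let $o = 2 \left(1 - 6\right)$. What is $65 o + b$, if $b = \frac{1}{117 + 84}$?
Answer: $- \frac{130649}{201} \approx -650.0$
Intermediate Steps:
$o = -10$ ($o = 2 \left(-5\right) = -10$)
$b = \frac{1}{201} \approx 0.0049751$
$65 o + b = 65 \left(-10\right) + \frac{1}{201} = -650 + \frac{1}{201} = - \frac{130649}{201}$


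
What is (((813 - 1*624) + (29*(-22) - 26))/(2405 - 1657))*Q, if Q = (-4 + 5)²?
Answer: -475/748 ≈ -0.63503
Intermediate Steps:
Q = 1 (Q = 1² = 1)
(((813 - 1*624) + (29*(-22) - 26))/(2405 - 1657))*Q = (((813 - 1*624) + (29*(-22) - 26))/(2405 - 1657))*1 = (((813 - 624) + (-638 - 26))/748)*1 = ((189 - 664)*(1/748))*1 = -475*1/748*1 = -475/748*1 = -475/748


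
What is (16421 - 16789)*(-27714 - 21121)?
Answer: 17971280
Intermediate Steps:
(16421 - 16789)*(-27714 - 21121) = -368*(-48835) = 17971280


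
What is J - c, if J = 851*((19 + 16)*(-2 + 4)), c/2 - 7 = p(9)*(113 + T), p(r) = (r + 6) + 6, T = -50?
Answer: 56910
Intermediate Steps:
p(r) = 12 + r (p(r) = (6 + r) + 6 = 12 + r)
c = 2660 (c = 14 + 2*((12 + 9)*(113 - 50)) = 14 + 2*(21*63) = 14 + 2*1323 = 14 + 2646 = 2660)
J = 59570 (J = 851*(35*2) = 851*70 = 59570)
J - c = 59570 - 1*2660 = 59570 - 2660 = 56910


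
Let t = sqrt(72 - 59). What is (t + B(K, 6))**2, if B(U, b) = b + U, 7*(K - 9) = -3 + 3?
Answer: (15 + sqrt(13))**2 ≈ 346.17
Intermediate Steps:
K = 9 (K = 9 + (-3 + 3)/7 = 9 + (1/7)*0 = 9 + 0 = 9)
B(U, b) = U + b
t = sqrt(13) ≈ 3.6056
(t + B(K, 6))**2 = (sqrt(13) + (9 + 6))**2 = (sqrt(13) + 15)**2 = (15 + sqrt(13))**2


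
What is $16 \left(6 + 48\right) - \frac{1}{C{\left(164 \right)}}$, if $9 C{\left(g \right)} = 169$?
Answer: $\frac{146007}{169} \approx 863.95$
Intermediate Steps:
$C{\left(g \right)} = \frac{169}{9}$ ($C{\left(g \right)} = \frac{1}{9} \cdot 169 = \frac{169}{9}$)
$16 \left(6 + 48\right) - \frac{1}{C{\left(164 \right)}} = 16 \left(6 + 48\right) - \frac{1}{\frac{169}{9}} = 16 \cdot 54 - \frac{9}{169} = 864 - \frac{9}{169} = \frac{146007}{169}$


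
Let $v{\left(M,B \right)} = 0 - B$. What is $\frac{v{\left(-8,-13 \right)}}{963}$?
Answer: $\frac{13}{963} \approx 0.013499$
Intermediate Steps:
$v{\left(M,B \right)} = - B$
$\frac{v{\left(-8,-13 \right)}}{963} = \frac{\left(-1\right) \left(-13\right)}{963} = 13 \cdot \frac{1}{963} = \frac{13}{963}$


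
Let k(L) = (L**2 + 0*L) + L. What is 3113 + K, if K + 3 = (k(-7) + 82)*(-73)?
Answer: -5942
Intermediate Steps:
k(L) = L + L**2 (k(L) = (L**2 + 0) + L = L**2 + L = L + L**2)
K = -9055 (K = -3 + (-7*(1 - 7) + 82)*(-73) = -3 + (-7*(-6) + 82)*(-73) = -3 + (42 + 82)*(-73) = -3 + 124*(-73) = -3 - 9052 = -9055)
3113 + K = 3113 - 9055 = -5942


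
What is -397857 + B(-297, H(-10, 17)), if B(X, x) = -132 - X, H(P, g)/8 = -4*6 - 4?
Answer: -397692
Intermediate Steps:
H(P, g) = -224 (H(P, g) = 8*(-4*6 - 4) = 8*(-24 - 4) = 8*(-28) = -224)
-397857 + B(-297, H(-10, 17)) = -397857 + (-132 - 1*(-297)) = -397857 + (-132 + 297) = -397857 + 165 = -397692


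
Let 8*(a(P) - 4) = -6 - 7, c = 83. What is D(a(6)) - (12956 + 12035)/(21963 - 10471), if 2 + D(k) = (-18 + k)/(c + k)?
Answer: -34203425/7849036 ≈ -4.3577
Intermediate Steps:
a(P) = 19/8 (a(P) = 4 + (-6 - 7)/8 = 4 + (⅛)*(-13) = 4 - 13/8 = 19/8)
D(k) = -2 + (-18 + k)/(83 + k)
D(a(6)) - (12956 + 12035)/(21963 - 10471) = (-184 - 1*19/8)/(83 + 19/8) - (12956 + 12035)/(21963 - 10471) = (-184 - 19/8)/(683/8) - 24991/11492 = (8/683)*(-1491/8) - 24991/11492 = -1491/683 - 1*24991/11492 = -1491/683 - 24991/11492 = -34203425/7849036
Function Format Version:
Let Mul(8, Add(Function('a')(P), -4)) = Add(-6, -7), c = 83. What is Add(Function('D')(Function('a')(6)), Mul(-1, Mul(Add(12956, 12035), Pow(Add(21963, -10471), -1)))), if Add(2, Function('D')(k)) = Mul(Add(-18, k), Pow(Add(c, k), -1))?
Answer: Rational(-34203425, 7849036) ≈ -4.3577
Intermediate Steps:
Function('a')(P) = Rational(19, 8) (Function('a')(P) = Add(4, Mul(Rational(1, 8), Add(-6, -7))) = Add(4, Mul(Rational(1, 8), -13)) = Add(4, Rational(-13, 8)) = Rational(19, 8))
Function('D')(k) = Add(-2, Mul(Pow(Add(83, k), -1), Add(-18, k))) (Function('D')(k) = Add(-2, Mul(Add(-18, k), Pow(Add(83, k), -1))) = Add(-2, Mul(Pow(Add(83, k), -1), Add(-18, k))))
Add(Function('D')(Function('a')(6)), Mul(-1, Mul(Add(12956, 12035), Pow(Add(21963, -10471), -1)))) = Add(Mul(Pow(Add(83, Rational(19, 8)), -1), Add(-184, Mul(-1, Rational(19, 8)))), Mul(-1, Mul(Add(12956, 12035), Pow(Add(21963, -10471), -1)))) = Add(Mul(Pow(Rational(683, 8), -1), Add(-184, Rational(-19, 8))), Mul(-1, Mul(24991, Pow(11492, -1)))) = Add(Mul(Rational(8, 683), Rational(-1491, 8)), Mul(-1, Mul(24991, Rational(1, 11492)))) = Add(Rational(-1491, 683), Mul(-1, Rational(24991, 11492))) = Add(Rational(-1491, 683), Rational(-24991, 11492)) = Rational(-34203425, 7849036)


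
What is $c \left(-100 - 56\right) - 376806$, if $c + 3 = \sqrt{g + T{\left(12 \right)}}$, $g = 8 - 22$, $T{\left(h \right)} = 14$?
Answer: $-376338$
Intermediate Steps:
$g = -14$
$c = -3$ ($c = -3 + \sqrt{-14 + 14} = -3 + \sqrt{0} = -3 + 0 = -3$)
$c \left(-100 - 56\right) - 376806 = - 3 \left(-100 - 56\right) - 376806 = \left(-3\right) \left(-156\right) - 376806 = 468 - 376806 = -376338$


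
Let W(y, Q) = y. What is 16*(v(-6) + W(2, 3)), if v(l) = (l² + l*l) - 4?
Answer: 1120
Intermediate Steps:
v(l) = -4 + 2*l² (v(l) = (l² + l²) - 4 = 2*l² - 4 = -4 + 2*l²)
16*(v(-6) + W(2, 3)) = 16*((-4 + 2*(-6)²) + 2) = 16*((-4 + 2*36) + 2) = 16*((-4 + 72) + 2) = 16*(68 + 2) = 16*70 = 1120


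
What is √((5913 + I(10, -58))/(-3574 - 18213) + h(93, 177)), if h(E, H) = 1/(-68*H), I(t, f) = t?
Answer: I*√4674942129169245/131114166 ≈ 0.52148*I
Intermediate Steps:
h(E, H) = -1/(68*H)
√((5913 + I(10, -58))/(-3574 - 18213) + h(93, 177)) = √((5913 + 10)/(-3574 - 18213) - 1/68/177) = √(5923/(-21787) - 1/68*1/177) = √(5923*(-1/21787) - 1/12036) = √(-5923/21787 - 1/12036) = √(-71311015/262228332) = I*√4674942129169245/131114166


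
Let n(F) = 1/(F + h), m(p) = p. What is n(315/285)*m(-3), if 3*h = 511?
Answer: -171/9772 ≈ -0.017499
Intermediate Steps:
h = 511/3 (h = (1/3)*511 = 511/3 ≈ 170.33)
n(F) = 1/(511/3 + F) (n(F) = 1/(F + 511/3) = 1/(511/3 + F))
n(315/285)*m(-3) = (3/(511 + 3*(315/285)))*(-3) = (3/(511 + 3*(315*(1/285))))*(-3) = (3/(511 + 3*(21/19)))*(-3) = (3/(511 + 63/19))*(-3) = (3/(9772/19))*(-3) = (3*(19/9772))*(-3) = (57/9772)*(-3) = -171/9772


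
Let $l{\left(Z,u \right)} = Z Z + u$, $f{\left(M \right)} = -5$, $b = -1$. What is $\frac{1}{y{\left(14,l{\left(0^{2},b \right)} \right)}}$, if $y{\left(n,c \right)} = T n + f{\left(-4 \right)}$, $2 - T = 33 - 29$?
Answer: $- \frac{1}{33} \approx -0.030303$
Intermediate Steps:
$T = -2$ ($T = 2 - \left(33 - 29\right) = 2 - 4 = -2$)
$l{\left(Z,u \right)} = u + Z^{2}$ ($l{\left(Z,u \right)} = Z^{2} + u = u + Z^{2}$)
$y{\left(n,c \right)} = -5 - 2 n$ ($y{\left(n,c \right)} = - 2 n - 5 = -5 - 2 n$)
$\frac{1}{y{\left(14,l{\left(0^{2},b \right)} \right)}} = \frac{1}{-5 - 28} = \frac{1}{-33} = - \frac{1}{33}$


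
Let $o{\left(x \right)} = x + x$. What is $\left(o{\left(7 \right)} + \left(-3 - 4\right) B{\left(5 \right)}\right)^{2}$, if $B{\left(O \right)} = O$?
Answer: $441$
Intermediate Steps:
$o{\left(x \right)} = 2 x$
$\left(o{\left(7 \right)} + \left(-3 - 4\right) B{\left(5 \right)}\right)^{2} = \left(2 \cdot 7 + \left(-3 - 4\right) 5\right)^{2} = \left(14 - 35\right)^{2} = \left(-21\right)^{2} = 441$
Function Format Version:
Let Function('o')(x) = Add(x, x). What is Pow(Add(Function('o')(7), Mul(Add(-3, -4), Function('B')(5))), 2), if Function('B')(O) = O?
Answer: 441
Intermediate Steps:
Function('o')(x) = Mul(2, x)
Pow(Add(Function('o')(7), Mul(Add(-3, -4), Function('B')(5))), 2) = Pow(Add(Mul(2, 7), Mul(Add(-3, -4), 5)), 2) = Pow(Add(14, Mul(-7, 5)), 2) = Pow(Add(14, -35), 2) = Pow(-21, 2) = 441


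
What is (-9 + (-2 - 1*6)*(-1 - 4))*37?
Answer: 1147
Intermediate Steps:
(-9 + (-2 - 1*6)*(-1 - 4))*37 = (-9 + (-2 - 6)*(-5))*37 = (-9 - 8*(-5))*37 = (-9 + 40)*37 = 31*37 = 1147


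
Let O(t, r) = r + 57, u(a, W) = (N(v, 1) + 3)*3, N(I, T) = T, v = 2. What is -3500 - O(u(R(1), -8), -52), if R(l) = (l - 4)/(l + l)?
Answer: -3505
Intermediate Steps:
R(l) = (-4 + l)/(2*l) (R(l) = (-4 + l)/((2*l)) = (-4 + l)*(1/(2*l)) = (-4 + l)/(2*l))
u(a, W) = 12 (u(a, W) = (1 + 3)*3 = 4*3 = 12)
O(t, r) = 57 + r
-3500 - O(u(R(1), -8), -52) = -3500 - (57 - 52) = -3500 - 1*5 = -3500 - 5 = -3505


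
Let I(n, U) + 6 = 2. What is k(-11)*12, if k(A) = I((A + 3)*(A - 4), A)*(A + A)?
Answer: 1056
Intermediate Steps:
I(n, U) = -4 (I(n, U) = -6 + 2 = -4)
k(A) = -8*A (k(A) = -4*(A + A) = -8*A)
k(-11)*12 = -8*(-11)*12 = 88*12 = 1056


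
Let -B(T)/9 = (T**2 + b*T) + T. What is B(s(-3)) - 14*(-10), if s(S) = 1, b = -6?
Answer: 176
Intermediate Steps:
B(T) = -9*T**2 + 45*T (B(T) = -9*((T**2 - 6*T) + T) = -9*(T**2 - 5*T) = -9*T**2 + 45*T)
B(s(-3)) - 14*(-10) = 9*1*(5 - 1*1) - 14*(-10) = 9*1*(5 - 1) + 140 = 9*1*4 + 140 = 36 + 140 = 176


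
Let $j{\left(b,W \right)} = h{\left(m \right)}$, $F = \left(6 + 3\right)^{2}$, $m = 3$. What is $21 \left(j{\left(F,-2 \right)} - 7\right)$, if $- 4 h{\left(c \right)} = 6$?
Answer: $- \frac{357}{2} \approx -178.5$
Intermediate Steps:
$h{\left(c \right)} = - \frac{3}{2}$ ($h{\left(c \right)} = \left(- \frac{1}{4}\right) 6 = - \frac{3}{2}$)
$F = 81$ ($F = 9^{2} = 81$)
$j{\left(b,W \right)} = - \frac{3}{2}$
$21 \left(j{\left(F,-2 \right)} - 7\right) = 21 \left(- \frac{3}{2} - 7\right) = 21 \left(- \frac{17}{2}\right) = - \frac{357}{2}$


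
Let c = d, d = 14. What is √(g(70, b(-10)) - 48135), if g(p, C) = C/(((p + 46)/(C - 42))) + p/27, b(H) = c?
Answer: I*√3279057927/261 ≈ 219.4*I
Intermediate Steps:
c = 14
b(H) = 14
g(p, C) = p/27 + C*(-42 + C)/(46 + p) (g(p, C) = C/(((46 + p)/(-42 + C))) + p*(1/27) = C/(((46 + p)/(-42 + C))) + p/27 = C*((-42 + C)/(46 + p)) + p/27 = C*(-42 + C)/(46 + p) + p/27 = p/27 + C*(-42 + C)/(46 + p))
√(g(70, b(-10)) - 48135) = √((70² - 1134*14 + 27*14² + 46*70)/(27*(46 + 70)) - 48135) = √((1/27)*(4900 - 15876 + 27*196 + 3220)/116 - 48135) = √((1/27)*(1/116)*(4900 - 15876 + 5292 + 3220) - 48135) = √((1/27)*(1/116)*(-2464) - 48135) = √(-616/783 - 48135) = √(-37690321/783) = I*√3279057927/261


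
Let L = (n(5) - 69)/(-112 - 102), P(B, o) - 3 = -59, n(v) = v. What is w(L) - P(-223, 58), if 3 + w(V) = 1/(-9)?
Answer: 476/9 ≈ 52.889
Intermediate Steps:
P(B, o) = -56 (P(B, o) = 3 - 59 = -56)
L = 32/107 (L = (5 - 69)/(-112 - 102) = -64/(-214) = -64*(-1/214) = 32/107 ≈ 0.29907)
w(V) = -28/9 (w(V) = -3 + 1/(-9) = -3 - ⅑ = -28/9)
w(L) - P(-223, 58) = -28/9 - 1*(-56) = -28/9 + 56 = 476/9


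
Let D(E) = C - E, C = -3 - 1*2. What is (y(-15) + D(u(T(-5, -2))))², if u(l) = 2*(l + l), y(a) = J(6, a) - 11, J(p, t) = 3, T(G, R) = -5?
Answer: 49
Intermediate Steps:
C = -5 (C = -3 - 2 = -5)
y(a) = -8 (y(a) = 3 - 11 = -8)
u(l) = 4*l (u(l) = 2*(2*l) = 4*l)
D(E) = -5 - E
(y(-15) + D(u(T(-5, -2))))² = (-8 + (-5 - 4*(-5)))² = (-8 + (-5 - 1*(-20)))² = (-8 + (-5 + 20))² = (-8 + 15)² = 7² = 49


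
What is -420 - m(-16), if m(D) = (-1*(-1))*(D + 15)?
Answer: -419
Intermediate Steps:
m(D) = 15 + D (m(D) = 1*(15 + D) = 15 + D)
-420 - m(-16) = -420 - (15 - 16) = -420 - 1*(-1) = -420 + 1 = -419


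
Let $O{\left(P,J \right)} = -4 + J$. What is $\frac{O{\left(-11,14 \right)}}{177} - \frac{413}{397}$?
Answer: $- \frac{69131}{70269} \approx -0.9838$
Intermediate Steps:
$\frac{O{\left(-11,14 \right)}}{177} - \frac{413}{397} = \frac{-4 + 14}{177} - \frac{413}{397} = 10 \cdot \frac{1}{177} - \frac{413}{397} = \frac{10}{177} - \frac{413}{397} = - \frac{69131}{70269}$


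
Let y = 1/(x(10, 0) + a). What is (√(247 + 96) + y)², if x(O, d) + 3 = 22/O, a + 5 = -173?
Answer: 274137973/799236 - 35*√7/447 ≈ 342.79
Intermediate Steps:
a = -178 (a = -5 - 173 = -178)
x(O, d) = -3 + 22/O
y = -5/894 (y = 1/((-3 + 22/10) - 178) = 1/((-3 + 22*(⅒)) - 178) = 1/((-3 + 11/5) - 178) = 1/(-⅘ - 178) = 1/(-894/5) = -5/894 ≈ -0.0055928)
(√(247 + 96) + y)² = (√(247 + 96) - 5/894)² = (√343 - 5/894)² = (7*√7 - 5/894)² = (-5/894 + 7*√7)²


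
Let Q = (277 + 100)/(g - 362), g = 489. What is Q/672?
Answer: 377/85344 ≈ 0.0044174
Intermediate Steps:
Q = 377/127 (Q = (277 + 100)/(489 - 362) = 377/127 ≈ 2.9685)
Q/672 = (377/127)/672 = (377/127)*(1/672) = 377/85344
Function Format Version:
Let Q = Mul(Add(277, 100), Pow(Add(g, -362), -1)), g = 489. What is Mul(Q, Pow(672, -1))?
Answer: Rational(377, 85344) ≈ 0.0044174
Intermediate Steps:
Q = Rational(377, 127) (Q = Mul(Add(277, 100), Pow(Add(489, -362), -1)) = Mul(377, Pow(127, -1)) = Mul(377, Rational(1, 127)) = Rational(377, 127) ≈ 2.9685)
Mul(Q, Pow(672, -1)) = Mul(Rational(377, 127), Pow(672, -1)) = Mul(Rational(377, 127), Rational(1, 672)) = Rational(377, 85344)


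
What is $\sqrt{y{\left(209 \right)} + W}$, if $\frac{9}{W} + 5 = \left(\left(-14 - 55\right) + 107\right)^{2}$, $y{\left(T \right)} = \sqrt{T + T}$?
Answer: $\frac{\sqrt{12951 + 2070721 \sqrt{418}}}{1439} \approx 4.5223$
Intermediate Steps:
$y{\left(T \right)} = \sqrt{2} \sqrt{T}$ ($y{\left(T \right)} = \sqrt{2 T} = \sqrt{2} \sqrt{T}$)
$W = \frac{9}{1439}$ ($W = \frac{9}{-5 + \left(\left(-14 - 55\right) + 107\right)^{2}} = \frac{9}{-5 + \left(-69 + 107\right)^{2}} = \frac{9}{-5 + 38^{2}} = \frac{9}{-5 + 1444} = \frac{9}{1439} \approx 0.0062543$)
$\sqrt{y{\left(209 \right)} + W} = \sqrt{\sqrt{2} \sqrt{209} + \frac{9}{1439}} = \sqrt{\sqrt{418} + \frac{9}{1439}} = \sqrt{\frac{9}{1439} + \sqrt{418}}$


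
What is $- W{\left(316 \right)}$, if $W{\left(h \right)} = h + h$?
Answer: $-632$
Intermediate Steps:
$W{\left(h \right)} = 2 h$
$- W{\left(316 \right)} = - 2 \cdot 316 = \left(-1\right) 632 = -632$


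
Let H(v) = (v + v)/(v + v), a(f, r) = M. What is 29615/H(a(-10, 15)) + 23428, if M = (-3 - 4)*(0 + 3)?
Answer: 53043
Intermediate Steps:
M = -21 (M = -7*3 = -21)
a(f, r) = -21
H(v) = 1 (H(v) = (2*v)/((2*v)) = (2*v)*(1/(2*v)) = 1)
29615/H(a(-10, 15)) + 23428 = 29615/1 + 23428 = 29615*1 + 23428 = 29615 + 23428 = 53043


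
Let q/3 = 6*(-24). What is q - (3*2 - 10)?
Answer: -428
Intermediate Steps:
q = -432 (q = 3*(6*(-24)) = 3*(-144) = -432)
q - (3*2 - 10) = -432 - (3*2 - 10) = -432 - (6 - 10) = -432 - 1*(-4) = -432 + 4 = -428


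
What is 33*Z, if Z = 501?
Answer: 16533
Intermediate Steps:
33*Z = 33*501 = 16533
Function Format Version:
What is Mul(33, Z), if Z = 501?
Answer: 16533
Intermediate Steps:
Mul(33, Z) = Mul(33, 501) = 16533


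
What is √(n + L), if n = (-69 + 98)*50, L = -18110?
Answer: 14*I*√85 ≈ 129.07*I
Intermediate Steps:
n = 1450 (n = 29*50 = 1450)
√(n + L) = √(1450 - 18110) = √(-16660) = 14*I*√85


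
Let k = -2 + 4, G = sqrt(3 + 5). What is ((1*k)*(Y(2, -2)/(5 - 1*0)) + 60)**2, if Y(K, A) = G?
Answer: 90032/25 + 96*sqrt(2) ≈ 3737.0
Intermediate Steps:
G = 2*sqrt(2) (G = sqrt(8) = 2*sqrt(2) ≈ 2.8284)
k = 2
Y(K, A) = 2*sqrt(2)
((1*k)*(Y(2, -2)/(5 - 1*0)) + 60)**2 = ((1*2)*((2*sqrt(2))/(5 - 1*0)) + 60)**2 = (2*((2*sqrt(2))/(5 + 0)) + 60)**2 = (2*((2*sqrt(2))/5) + 60)**2 = (2*((2*sqrt(2))*(1/5)) + 60)**2 = (2*(2*sqrt(2)/5) + 60)**2 = (4*sqrt(2)/5 + 60)**2 = (60 + 4*sqrt(2)/5)**2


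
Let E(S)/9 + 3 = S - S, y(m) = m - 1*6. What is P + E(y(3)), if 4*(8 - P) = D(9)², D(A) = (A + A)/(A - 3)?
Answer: -85/4 ≈ -21.250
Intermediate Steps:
y(m) = -6 + m (y(m) = m - 6 = -6 + m)
D(A) = 2*A/(-3 + A) (D(A) = (2*A)/(-3 + A) = 2*A/(-3 + A))
P = 23/4 (P = 8 - 324/(-3 + 9)²/4 = 8 - (2*9/6)²/4 = 8 - (2*9*(⅙))²/4 = 8 - ¼*3² = 8 - ¼*9 = 8 - 9/4 = 23/4 ≈ 5.7500)
E(S) = -27 (E(S) = -27 + 9*(S - S) = -27 + 9*0 = -27 + 0 = -27)
P + E(y(3)) = 23/4 - 27 = -85/4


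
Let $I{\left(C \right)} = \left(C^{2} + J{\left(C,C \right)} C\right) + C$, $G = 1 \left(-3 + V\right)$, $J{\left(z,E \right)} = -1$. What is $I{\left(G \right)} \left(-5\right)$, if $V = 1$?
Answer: $-20$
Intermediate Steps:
$G = -2$ ($G = 1 \left(-3 + 1\right) = 1 \left(-2\right) = -2$)
$I{\left(C \right)} = C^{2}$ ($I{\left(C \right)} = \left(C^{2} - C\right) + C = C^{2}$)
$I{\left(G \right)} \left(-5\right) = \left(-2\right)^{2} \left(-5\right) = 4 \left(-5\right) = -20$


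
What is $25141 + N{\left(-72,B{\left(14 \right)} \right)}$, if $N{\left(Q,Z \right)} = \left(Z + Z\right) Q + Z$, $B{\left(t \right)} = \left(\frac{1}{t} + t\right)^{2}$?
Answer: $- \frac{622051}{196} \approx -3173.7$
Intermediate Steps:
$B{\left(t \right)} = \left(t + \frac{1}{t}\right)^{2}$
$N{\left(Q,Z \right)} = Z + 2 Q Z$ ($N{\left(Q,Z \right)} = 2 Z Q + Z = 2 Q Z + Z = Z + 2 Q Z$)
$25141 + N{\left(-72,B{\left(14 \right)} \right)} = 25141 + \frac{\left(1 + 14^{2}\right)^{2}}{196} \left(1 + 2 \left(-72\right)\right) = 25141 + \frac{\left(1 + 196\right)^{2}}{196} \left(1 - 144\right) = 25141 + \frac{197^{2}}{196} \left(-143\right) = 25141 + \frac{1}{196} \cdot 38809 \left(-143\right) = 25141 + \frac{38809}{196} \left(-143\right) = 25141 - \frac{5549687}{196} = - \frac{622051}{196}$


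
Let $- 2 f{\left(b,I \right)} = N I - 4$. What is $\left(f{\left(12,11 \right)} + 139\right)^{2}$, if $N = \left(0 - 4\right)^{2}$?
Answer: $2809$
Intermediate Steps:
$N = 16$ ($N = \left(-4\right)^{2} = 16$)
$f{\left(b,I \right)} = 2 - 8 I$ ($f{\left(b,I \right)} = - \frac{16 I - 4}{2} = - \frac{-4 + 16 I}{2} = 2 - 8 I$)
$\left(f{\left(12,11 \right)} + 139\right)^{2} = \left(\left(2 - 88\right) + 139\right)^{2} = \left(-86 + 139\right)^{2} = 53^{2} = 2809$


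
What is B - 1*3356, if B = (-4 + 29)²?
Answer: -2731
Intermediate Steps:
B = 625 (B = 25² = 625)
B - 1*3356 = 625 - 1*3356 = 625 - 3356 = -2731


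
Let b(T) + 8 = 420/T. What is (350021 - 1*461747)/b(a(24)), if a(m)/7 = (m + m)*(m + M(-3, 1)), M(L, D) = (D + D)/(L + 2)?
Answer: 3277296/233 ≈ 14066.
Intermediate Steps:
M(L, D) = 2*D/(2 + L) (M(L, D) = (2*D)/(2 + L) = 2*D/(2 + L))
a(m) = 14*m*(-2 + m) (a(m) = 7*((m + m)*(m + 2*1/(2 - 3))) = 7*((2*m)*(m + 2*1/(-1))) = 7*((2*m)*(m + 2*1*(-1))) = 7*((2*m)*(m - 2)) = 7*((2*m)*(-2 + m)) = 7*(2*m*(-2 + m)) = 14*m*(-2 + m))
b(T) = -8 + 420/T
(350021 - 1*461747)/b(a(24)) = (350021 - 1*461747)/(-8 + 420/((14*24*(-2 + 24)))) = (350021 - 461747)/(-8 + 420/((14*24*22))) = -111726/(-8 + 420/7392) = -111726/(-8 + 420*(1/7392)) = -111726/(-8 + 5/88) = -111726/(-699/88) = -111726*(-88/699) = 3277296/233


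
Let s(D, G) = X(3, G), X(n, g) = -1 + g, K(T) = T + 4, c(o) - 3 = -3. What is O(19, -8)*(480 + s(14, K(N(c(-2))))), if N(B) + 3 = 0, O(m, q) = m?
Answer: 9120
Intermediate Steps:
c(o) = 0 (c(o) = 3 - 3 = 0)
N(B) = -3 (N(B) = -3 + 0 = -3)
K(T) = 4 + T
s(D, G) = -1 + G
O(19, -8)*(480 + s(14, K(N(c(-2))))) = 19*(480 + (-1 + (4 - 3))) = 19*(480 + (-1 + 1)) = 19*(480 + 0) = 19*480 = 9120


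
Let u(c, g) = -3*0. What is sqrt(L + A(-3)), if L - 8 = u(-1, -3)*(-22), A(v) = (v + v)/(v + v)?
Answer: 3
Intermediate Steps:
A(v) = 1 (A(v) = (2*v)/((2*v)) = (2*v)*(1/(2*v)) = 1)
u(c, g) = 0
L = 8 (L = 8 + 0*(-22) = 8 + 0 = 8)
sqrt(L + A(-3)) = sqrt(8 + 1) = sqrt(9) = 3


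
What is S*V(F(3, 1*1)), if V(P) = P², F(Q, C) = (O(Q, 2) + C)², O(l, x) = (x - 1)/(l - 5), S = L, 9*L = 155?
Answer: 155/144 ≈ 1.0764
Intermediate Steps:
L = 155/9 (L = (⅑)*155 = 155/9 ≈ 17.222)
S = 155/9 ≈ 17.222
O(l, x) = (-1 + x)/(-5 + l)
F(Q, C) = (C + 1/(-5 + Q))² (F(Q, C) = ((-1 + 2)/(-5 + Q) + C)² = (1/(-5 + Q) + C)² = (C + 1/(-5 + Q))²)
S*V(F(3, 1*1)) = 155*((1 + (1*1)*(-5 + 3))²/(-5 + 3)²)²/9 = 155*((1 + 1*(-2))²/(-2)²)²/9 = 155*((1 - 2)²*(¼))²/9 = 155*((-1)²*(¼))²/9 = 155*(1*(¼))²/9 = 155*(¼)²/9 = (155/9)*(1/16) = 155/144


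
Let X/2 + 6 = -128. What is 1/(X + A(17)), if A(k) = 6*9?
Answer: -1/214 ≈ -0.0046729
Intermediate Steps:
X = -268 (X = -12 + 2*(-128) = -12 - 256 = -268)
A(k) = 54
1/(X + A(17)) = 1/(-268 + 54) = 1/(-214) = -1/214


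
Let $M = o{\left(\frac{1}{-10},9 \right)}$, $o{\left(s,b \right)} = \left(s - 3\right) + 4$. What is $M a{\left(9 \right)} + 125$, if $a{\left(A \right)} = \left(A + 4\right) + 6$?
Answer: $\frac{1421}{10} \approx 142.1$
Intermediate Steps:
$a{\left(A \right)} = 10 + A$ ($a{\left(A \right)} = \left(4 + A\right) + 6 = 10 + A$)
$o{\left(s,b \right)} = 1 + s$ ($o{\left(s,b \right)} = \left(-3 + s\right) + 4 = 1 + s$)
$M = \frac{9}{10}$ ($M = 1 + \frac{1}{-10} = 1 - \frac{1}{10} = \frac{9}{10} \approx 0.9$)
$M a{\left(9 \right)} + 125 = \frac{9 \left(10 + 9\right)}{10} + 125 = \frac{9}{10} \cdot 19 + 125 = \frac{171}{10} + 125 = \frac{1421}{10}$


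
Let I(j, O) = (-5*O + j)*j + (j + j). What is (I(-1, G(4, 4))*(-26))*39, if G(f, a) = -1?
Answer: 6084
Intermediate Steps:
I(j, O) = 2*j + j*(j - 5*O) (I(j, O) = (j - 5*O)*j + 2*j = j*(j - 5*O) + 2*j = 2*j + j*(j - 5*O))
(I(-1, G(4, 4))*(-26))*39 = (-(2 - 1 - 5*(-1))*(-26))*39 = (-(2 - 1 + 5)*(-26))*39 = (-1*6*(-26))*39 = -6*(-26)*39 = 156*39 = 6084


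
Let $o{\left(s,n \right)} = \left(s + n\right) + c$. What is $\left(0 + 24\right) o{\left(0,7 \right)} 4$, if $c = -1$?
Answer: $576$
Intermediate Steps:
$o{\left(s,n \right)} = -1 + n + s$ ($o{\left(s,n \right)} = \left(s + n\right) - 1 = \left(n + s\right) - 1 = -1 + n + s$)
$\left(0 + 24\right) o{\left(0,7 \right)} 4 = \left(0 + 24\right) \left(-1 + 7 + 0\right) 4 = 24 \cdot 6 \cdot 4 = 144 \cdot 4 = 576$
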